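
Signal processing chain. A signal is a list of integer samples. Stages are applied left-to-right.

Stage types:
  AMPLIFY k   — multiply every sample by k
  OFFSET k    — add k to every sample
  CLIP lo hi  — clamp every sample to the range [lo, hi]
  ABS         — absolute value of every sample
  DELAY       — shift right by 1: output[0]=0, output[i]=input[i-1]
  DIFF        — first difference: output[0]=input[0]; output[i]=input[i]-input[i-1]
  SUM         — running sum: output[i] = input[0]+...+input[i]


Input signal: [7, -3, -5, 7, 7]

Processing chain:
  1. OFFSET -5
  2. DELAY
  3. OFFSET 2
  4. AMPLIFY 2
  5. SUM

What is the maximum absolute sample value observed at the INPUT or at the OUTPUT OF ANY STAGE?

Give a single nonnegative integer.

Input: [7, -3, -5, 7, 7] (max |s|=7)
Stage 1 (OFFSET -5): 7+-5=2, -3+-5=-8, -5+-5=-10, 7+-5=2, 7+-5=2 -> [2, -8, -10, 2, 2] (max |s|=10)
Stage 2 (DELAY): [0, 2, -8, -10, 2] = [0, 2, -8, -10, 2] -> [0, 2, -8, -10, 2] (max |s|=10)
Stage 3 (OFFSET 2): 0+2=2, 2+2=4, -8+2=-6, -10+2=-8, 2+2=4 -> [2, 4, -6, -8, 4] (max |s|=8)
Stage 4 (AMPLIFY 2): 2*2=4, 4*2=8, -6*2=-12, -8*2=-16, 4*2=8 -> [4, 8, -12, -16, 8] (max |s|=16)
Stage 5 (SUM): sum[0..0]=4, sum[0..1]=12, sum[0..2]=0, sum[0..3]=-16, sum[0..4]=-8 -> [4, 12, 0, -16, -8] (max |s|=16)
Overall max amplitude: 16

Answer: 16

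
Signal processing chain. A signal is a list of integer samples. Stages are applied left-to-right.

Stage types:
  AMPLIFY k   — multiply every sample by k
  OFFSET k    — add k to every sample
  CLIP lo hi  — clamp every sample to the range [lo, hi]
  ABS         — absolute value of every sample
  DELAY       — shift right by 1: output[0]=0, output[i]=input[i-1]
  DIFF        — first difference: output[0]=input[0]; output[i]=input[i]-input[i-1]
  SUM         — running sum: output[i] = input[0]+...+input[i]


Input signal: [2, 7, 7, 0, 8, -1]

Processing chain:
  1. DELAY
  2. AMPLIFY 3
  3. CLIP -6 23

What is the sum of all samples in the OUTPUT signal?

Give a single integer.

Answer: 71

Derivation:
Input: [2, 7, 7, 0, 8, -1]
Stage 1 (DELAY): [0, 2, 7, 7, 0, 8] = [0, 2, 7, 7, 0, 8] -> [0, 2, 7, 7, 0, 8]
Stage 2 (AMPLIFY 3): 0*3=0, 2*3=6, 7*3=21, 7*3=21, 0*3=0, 8*3=24 -> [0, 6, 21, 21, 0, 24]
Stage 3 (CLIP -6 23): clip(0,-6,23)=0, clip(6,-6,23)=6, clip(21,-6,23)=21, clip(21,-6,23)=21, clip(0,-6,23)=0, clip(24,-6,23)=23 -> [0, 6, 21, 21, 0, 23]
Output sum: 71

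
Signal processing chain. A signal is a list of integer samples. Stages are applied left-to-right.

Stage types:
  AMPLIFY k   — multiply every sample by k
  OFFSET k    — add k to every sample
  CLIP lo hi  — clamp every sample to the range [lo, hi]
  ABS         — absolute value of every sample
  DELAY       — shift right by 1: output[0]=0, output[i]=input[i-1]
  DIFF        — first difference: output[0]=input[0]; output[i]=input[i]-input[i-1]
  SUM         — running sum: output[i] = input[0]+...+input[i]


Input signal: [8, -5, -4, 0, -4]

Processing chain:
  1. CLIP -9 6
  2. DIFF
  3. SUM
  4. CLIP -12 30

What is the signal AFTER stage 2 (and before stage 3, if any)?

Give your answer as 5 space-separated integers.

Answer: 6 -11 1 4 -4

Derivation:
Input: [8, -5, -4, 0, -4]
Stage 1 (CLIP -9 6): clip(8,-9,6)=6, clip(-5,-9,6)=-5, clip(-4,-9,6)=-4, clip(0,-9,6)=0, clip(-4,-9,6)=-4 -> [6, -5, -4, 0, -4]
Stage 2 (DIFF): s[0]=6, -5-6=-11, -4--5=1, 0--4=4, -4-0=-4 -> [6, -11, 1, 4, -4]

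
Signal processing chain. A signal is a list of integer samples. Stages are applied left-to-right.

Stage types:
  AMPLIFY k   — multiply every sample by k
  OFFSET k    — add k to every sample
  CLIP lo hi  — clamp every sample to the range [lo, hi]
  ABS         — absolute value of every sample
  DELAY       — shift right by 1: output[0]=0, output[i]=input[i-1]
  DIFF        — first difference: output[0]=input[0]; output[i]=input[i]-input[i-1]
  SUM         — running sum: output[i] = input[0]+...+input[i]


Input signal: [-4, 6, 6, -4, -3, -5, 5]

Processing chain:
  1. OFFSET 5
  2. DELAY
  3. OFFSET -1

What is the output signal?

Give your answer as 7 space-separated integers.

Answer: -1 0 10 10 0 1 -1

Derivation:
Input: [-4, 6, 6, -4, -3, -5, 5]
Stage 1 (OFFSET 5): -4+5=1, 6+5=11, 6+5=11, -4+5=1, -3+5=2, -5+5=0, 5+5=10 -> [1, 11, 11, 1, 2, 0, 10]
Stage 2 (DELAY): [0, 1, 11, 11, 1, 2, 0] = [0, 1, 11, 11, 1, 2, 0] -> [0, 1, 11, 11, 1, 2, 0]
Stage 3 (OFFSET -1): 0+-1=-1, 1+-1=0, 11+-1=10, 11+-1=10, 1+-1=0, 2+-1=1, 0+-1=-1 -> [-1, 0, 10, 10, 0, 1, -1]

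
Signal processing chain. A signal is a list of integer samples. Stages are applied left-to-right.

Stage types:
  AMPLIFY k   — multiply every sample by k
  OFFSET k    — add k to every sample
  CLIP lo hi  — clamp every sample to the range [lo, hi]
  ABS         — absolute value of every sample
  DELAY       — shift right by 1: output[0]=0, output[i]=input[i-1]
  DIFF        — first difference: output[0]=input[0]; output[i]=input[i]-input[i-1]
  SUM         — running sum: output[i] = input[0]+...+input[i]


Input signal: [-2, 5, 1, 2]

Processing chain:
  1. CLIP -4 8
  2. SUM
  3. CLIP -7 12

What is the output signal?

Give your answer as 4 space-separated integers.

Answer: -2 3 4 6

Derivation:
Input: [-2, 5, 1, 2]
Stage 1 (CLIP -4 8): clip(-2,-4,8)=-2, clip(5,-4,8)=5, clip(1,-4,8)=1, clip(2,-4,8)=2 -> [-2, 5, 1, 2]
Stage 2 (SUM): sum[0..0]=-2, sum[0..1]=3, sum[0..2]=4, sum[0..3]=6 -> [-2, 3, 4, 6]
Stage 3 (CLIP -7 12): clip(-2,-7,12)=-2, clip(3,-7,12)=3, clip(4,-7,12)=4, clip(6,-7,12)=6 -> [-2, 3, 4, 6]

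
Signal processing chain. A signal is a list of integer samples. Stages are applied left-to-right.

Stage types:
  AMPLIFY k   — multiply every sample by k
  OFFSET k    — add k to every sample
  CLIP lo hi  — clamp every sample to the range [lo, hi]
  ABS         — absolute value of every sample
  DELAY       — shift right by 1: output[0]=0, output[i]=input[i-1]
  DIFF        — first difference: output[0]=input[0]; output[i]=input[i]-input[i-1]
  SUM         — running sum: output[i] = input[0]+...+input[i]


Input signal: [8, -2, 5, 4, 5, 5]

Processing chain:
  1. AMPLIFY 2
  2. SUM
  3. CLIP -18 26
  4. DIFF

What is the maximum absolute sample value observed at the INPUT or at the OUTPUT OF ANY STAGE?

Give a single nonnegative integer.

Answer: 50

Derivation:
Input: [8, -2, 5, 4, 5, 5] (max |s|=8)
Stage 1 (AMPLIFY 2): 8*2=16, -2*2=-4, 5*2=10, 4*2=8, 5*2=10, 5*2=10 -> [16, -4, 10, 8, 10, 10] (max |s|=16)
Stage 2 (SUM): sum[0..0]=16, sum[0..1]=12, sum[0..2]=22, sum[0..3]=30, sum[0..4]=40, sum[0..5]=50 -> [16, 12, 22, 30, 40, 50] (max |s|=50)
Stage 3 (CLIP -18 26): clip(16,-18,26)=16, clip(12,-18,26)=12, clip(22,-18,26)=22, clip(30,-18,26)=26, clip(40,-18,26)=26, clip(50,-18,26)=26 -> [16, 12, 22, 26, 26, 26] (max |s|=26)
Stage 4 (DIFF): s[0]=16, 12-16=-4, 22-12=10, 26-22=4, 26-26=0, 26-26=0 -> [16, -4, 10, 4, 0, 0] (max |s|=16)
Overall max amplitude: 50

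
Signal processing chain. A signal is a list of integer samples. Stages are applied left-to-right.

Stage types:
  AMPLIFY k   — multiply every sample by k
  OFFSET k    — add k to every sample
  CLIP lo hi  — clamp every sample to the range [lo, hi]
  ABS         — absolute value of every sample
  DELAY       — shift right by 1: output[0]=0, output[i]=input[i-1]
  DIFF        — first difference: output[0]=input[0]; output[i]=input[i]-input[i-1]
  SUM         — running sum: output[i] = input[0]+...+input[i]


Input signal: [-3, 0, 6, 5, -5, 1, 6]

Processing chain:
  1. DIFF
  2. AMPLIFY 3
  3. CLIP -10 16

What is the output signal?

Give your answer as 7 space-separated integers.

Answer: -9 9 16 -3 -10 16 15

Derivation:
Input: [-3, 0, 6, 5, -5, 1, 6]
Stage 1 (DIFF): s[0]=-3, 0--3=3, 6-0=6, 5-6=-1, -5-5=-10, 1--5=6, 6-1=5 -> [-3, 3, 6, -1, -10, 6, 5]
Stage 2 (AMPLIFY 3): -3*3=-9, 3*3=9, 6*3=18, -1*3=-3, -10*3=-30, 6*3=18, 5*3=15 -> [-9, 9, 18, -3, -30, 18, 15]
Stage 3 (CLIP -10 16): clip(-9,-10,16)=-9, clip(9,-10,16)=9, clip(18,-10,16)=16, clip(-3,-10,16)=-3, clip(-30,-10,16)=-10, clip(18,-10,16)=16, clip(15,-10,16)=15 -> [-9, 9, 16, -3, -10, 16, 15]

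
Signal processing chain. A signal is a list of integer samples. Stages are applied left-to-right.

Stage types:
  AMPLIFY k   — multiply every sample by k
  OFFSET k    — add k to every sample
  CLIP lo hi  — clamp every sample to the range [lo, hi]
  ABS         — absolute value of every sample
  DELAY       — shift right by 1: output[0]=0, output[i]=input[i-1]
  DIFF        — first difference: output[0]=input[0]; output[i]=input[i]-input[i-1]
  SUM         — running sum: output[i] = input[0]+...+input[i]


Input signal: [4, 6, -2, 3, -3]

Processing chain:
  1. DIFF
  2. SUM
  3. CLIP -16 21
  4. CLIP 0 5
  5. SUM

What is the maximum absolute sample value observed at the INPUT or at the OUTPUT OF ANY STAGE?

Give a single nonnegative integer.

Input: [4, 6, -2, 3, -3] (max |s|=6)
Stage 1 (DIFF): s[0]=4, 6-4=2, -2-6=-8, 3--2=5, -3-3=-6 -> [4, 2, -8, 5, -6] (max |s|=8)
Stage 2 (SUM): sum[0..0]=4, sum[0..1]=6, sum[0..2]=-2, sum[0..3]=3, sum[0..4]=-3 -> [4, 6, -2, 3, -3] (max |s|=6)
Stage 3 (CLIP -16 21): clip(4,-16,21)=4, clip(6,-16,21)=6, clip(-2,-16,21)=-2, clip(3,-16,21)=3, clip(-3,-16,21)=-3 -> [4, 6, -2, 3, -3] (max |s|=6)
Stage 4 (CLIP 0 5): clip(4,0,5)=4, clip(6,0,5)=5, clip(-2,0,5)=0, clip(3,0,5)=3, clip(-3,0,5)=0 -> [4, 5, 0, 3, 0] (max |s|=5)
Stage 5 (SUM): sum[0..0]=4, sum[0..1]=9, sum[0..2]=9, sum[0..3]=12, sum[0..4]=12 -> [4, 9, 9, 12, 12] (max |s|=12)
Overall max amplitude: 12

Answer: 12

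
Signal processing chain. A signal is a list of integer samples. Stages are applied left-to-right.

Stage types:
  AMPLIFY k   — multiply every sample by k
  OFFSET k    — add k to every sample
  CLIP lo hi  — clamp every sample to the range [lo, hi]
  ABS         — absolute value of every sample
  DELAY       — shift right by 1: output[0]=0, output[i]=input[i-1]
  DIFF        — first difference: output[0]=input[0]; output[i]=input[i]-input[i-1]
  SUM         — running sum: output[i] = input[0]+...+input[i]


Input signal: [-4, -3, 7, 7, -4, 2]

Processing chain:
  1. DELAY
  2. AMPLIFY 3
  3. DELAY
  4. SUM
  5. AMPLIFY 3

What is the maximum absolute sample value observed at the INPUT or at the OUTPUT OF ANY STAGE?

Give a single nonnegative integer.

Answer: 63

Derivation:
Input: [-4, -3, 7, 7, -4, 2] (max |s|=7)
Stage 1 (DELAY): [0, -4, -3, 7, 7, -4] = [0, -4, -3, 7, 7, -4] -> [0, -4, -3, 7, 7, -4] (max |s|=7)
Stage 2 (AMPLIFY 3): 0*3=0, -4*3=-12, -3*3=-9, 7*3=21, 7*3=21, -4*3=-12 -> [0, -12, -9, 21, 21, -12] (max |s|=21)
Stage 3 (DELAY): [0, 0, -12, -9, 21, 21] = [0, 0, -12, -9, 21, 21] -> [0, 0, -12, -9, 21, 21] (max |s|=21)
Stage 4 (SUM): sum[0..0]=0, sum[0..1]=0, sum[0..2]=-12, sum[0..3]=-21, sum[0..4]=0, sum[0..5]=21 -> [0, 0, -12, -21, 0, 21] (max |s|=21)
Stage 5 (AMPLIFY 3): 0*3=0, 0*3=0, -12*3=-36, -21*3=-63, 0*3=0, 21*3=63 -> [0, 0, -36, -63, 0, 63] (max |s|=63)
Overall max amplitude: 63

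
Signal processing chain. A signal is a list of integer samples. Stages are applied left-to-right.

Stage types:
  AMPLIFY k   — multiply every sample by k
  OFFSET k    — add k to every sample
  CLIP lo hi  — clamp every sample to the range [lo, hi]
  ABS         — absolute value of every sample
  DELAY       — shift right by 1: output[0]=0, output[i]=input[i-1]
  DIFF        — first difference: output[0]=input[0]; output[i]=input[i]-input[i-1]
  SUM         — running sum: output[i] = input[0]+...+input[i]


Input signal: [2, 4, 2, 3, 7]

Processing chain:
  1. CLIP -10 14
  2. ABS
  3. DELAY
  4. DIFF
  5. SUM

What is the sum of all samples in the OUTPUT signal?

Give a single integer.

Input: [2, 4, 2, 3, 7]
Stage 1 (CLIP -10 14): clip(2,-10,14)=2, clip(4,-10,14)=4, clip(2,-10,14)=2, clip(3,-10,14)=3, clip(7,-10,14)=7 -> [2, 4, 2, 3, 7]
Stage 2 (ABS): |2|=2, |4|=4, |2|=2, |3|=3, |7|=7 -> [2, 4, 2, 3, 7]
Stage 3 (DELAY): [0, 2, 4, 2, 3] = [0, 2, 4, 2, 3] -> [0, 2, 4, 2, 3]
Stage 4 (DIFF): s[0]=0, 2-0=2, 4-2=2, 2-4=-2, 3-2=1 -> [0, 2, 2, -2, 1]
Stage 5 (SUM): sum[0..0]=0, sum[0..1]=2, sum[0..2]=4, sum[0..3]=2, sum[0..4]=3 -> [0, 2, 4, 2, 3]
Output sum: 11

Answer: 11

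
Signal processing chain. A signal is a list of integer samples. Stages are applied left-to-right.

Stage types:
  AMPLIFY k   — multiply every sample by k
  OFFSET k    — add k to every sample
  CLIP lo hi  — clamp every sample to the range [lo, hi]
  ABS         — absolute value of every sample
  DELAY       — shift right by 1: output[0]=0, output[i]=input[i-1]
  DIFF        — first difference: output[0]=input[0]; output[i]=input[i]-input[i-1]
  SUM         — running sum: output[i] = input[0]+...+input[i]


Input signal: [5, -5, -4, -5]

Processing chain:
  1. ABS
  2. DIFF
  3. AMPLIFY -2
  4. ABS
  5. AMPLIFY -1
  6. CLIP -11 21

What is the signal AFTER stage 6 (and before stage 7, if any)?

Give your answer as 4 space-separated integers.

Answer: -10 0 -2 -2

Derivation:
Input: [5, -5, -4, -5]
Stage 1 (ABS): |5|=5, |-5|=5, |-4|=4, |-5|=5 -> [5, 5, 4, 5]
Stage 2 (DIFF): s[0]=5, 5-5=0, 4-5=-1, 5-4=1 -> [5, 0, -1, 1]
Stage 3 (AMPLIFY -2): 5*-2=-10, 0*-2=0, -1*-2=2, 1*-2=-2 -> [-10, 0, 2, -2]
Stage 4 (ABS): |-10|=10, |0|=0, |2|=2, |-2|=2 -> [10, 0, 2, 2]
Stage 5 (AMPLIFY -1): 10*-1=-10, 0*-1=0, 2*-1=-2, 2*-1=-2 -> [-10, 0, -2, -2]
Stage 6 (CLIP -11 21): clip(-10,-11,21)=-10, clip(0,-11,21)=0, clip(-2,-11,21)=-2, clip(-2,-11,21)=-2 -> [-10, 0, -2, -2]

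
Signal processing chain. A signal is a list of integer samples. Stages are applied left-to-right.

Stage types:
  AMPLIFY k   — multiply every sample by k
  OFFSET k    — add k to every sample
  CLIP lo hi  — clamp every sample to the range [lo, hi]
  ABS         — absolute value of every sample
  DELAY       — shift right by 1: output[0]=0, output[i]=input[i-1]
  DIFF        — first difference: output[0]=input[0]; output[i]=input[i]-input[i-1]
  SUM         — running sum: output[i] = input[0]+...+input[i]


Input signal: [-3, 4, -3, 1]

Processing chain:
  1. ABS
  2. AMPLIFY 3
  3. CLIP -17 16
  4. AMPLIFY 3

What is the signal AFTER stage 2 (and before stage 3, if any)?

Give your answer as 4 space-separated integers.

Answer: 9 12 9 3

Derivation:
Input: [-3, 4, -3, 1]
Stage 1 (ABS): |-3|=3, |4|=4, |-3|=3, |1|=1 -> [3, 4, 3, 1]
Stage 2 (AMPLIFY 3): 3*3=9, 4*3=12, 3*3=9, 1*3=3 -> [9, 12, 9, 3]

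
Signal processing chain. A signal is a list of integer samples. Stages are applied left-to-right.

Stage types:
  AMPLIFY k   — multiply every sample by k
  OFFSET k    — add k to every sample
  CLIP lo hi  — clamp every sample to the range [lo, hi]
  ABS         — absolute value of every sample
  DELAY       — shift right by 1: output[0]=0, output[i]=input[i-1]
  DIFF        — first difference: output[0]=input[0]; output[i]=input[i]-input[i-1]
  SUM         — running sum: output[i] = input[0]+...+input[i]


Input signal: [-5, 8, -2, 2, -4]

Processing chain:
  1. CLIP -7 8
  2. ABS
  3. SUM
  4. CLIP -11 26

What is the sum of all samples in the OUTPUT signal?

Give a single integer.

Input: [-5, 8, -2, 2, -4]
Stage 1 (CLIP -7 8): clip(-5,-7,8)=-5, clip(8,-7,8)=8, clip(-2,-7,8)=-2, clip(2,-7,8)=2, clip(-4,-7,8)=-4 -> [-5, 8, -2, 2, -4]
Stage 2 (ABS): |-5|=5, |8|=8, |-2|=2, |2|=2, |-4|=4 -> [5, 8, 2, 2, 4]
Stage 3 (SUM): sum[0..0]=5, sum[0..1]=13, sum[0..2]=15, sum[0..3]=17, sum[0..4]=21 -> [5, 13, 15, 17, 21]
Stage 4 (CLIP -11 26): clip(5,-11,26)=5, clip(13,-11,26)=13, clip(15,-11,26)=15, clip(17,-11,26)=17, clip(21,-11,26)=21 -> [5, 13, 15, 17, 21]
Output sum: 71

Answer: 71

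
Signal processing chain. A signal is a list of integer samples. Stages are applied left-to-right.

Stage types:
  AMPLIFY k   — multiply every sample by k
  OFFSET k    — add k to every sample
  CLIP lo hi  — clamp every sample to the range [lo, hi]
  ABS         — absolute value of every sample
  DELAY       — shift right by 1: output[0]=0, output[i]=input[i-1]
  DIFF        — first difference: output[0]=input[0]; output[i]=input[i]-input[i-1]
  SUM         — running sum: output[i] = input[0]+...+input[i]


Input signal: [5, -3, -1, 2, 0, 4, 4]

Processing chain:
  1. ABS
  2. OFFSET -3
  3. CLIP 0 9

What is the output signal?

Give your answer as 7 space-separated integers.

Answer: 2 0 0 0 0 1 1

Derivation:
Input: [5, -3, -1, 2, 0, 4, 4]
Stage 1 (ABS): |5|=5, |-3|=3, |-1|=1, |2|=2, |0|=0, |4|=4, |4|=4 -> [5, 3, 1, 2, 0, 4, 4]
Stage 2 (OFFSET -3): 5+-3=2, 3+-3=0, 1+-3=-2, 2+-3=-1, 0+-3=-3, 4+-3=1, 4+-3=1 -> [2, 0, -2, -1, -3, 1, 1]
Stage 3 (CLIP 0 9): clip(2,0,9)=2, clip(0,0,9)=0, clip(-2,0,9)=0, clip(-1,0,9)=0, clip(-3,0,9)=0, clip(1,0,9)=1, clip(1,0,9)=1 -> [2, 0, 0, 0, 0, 1, 1]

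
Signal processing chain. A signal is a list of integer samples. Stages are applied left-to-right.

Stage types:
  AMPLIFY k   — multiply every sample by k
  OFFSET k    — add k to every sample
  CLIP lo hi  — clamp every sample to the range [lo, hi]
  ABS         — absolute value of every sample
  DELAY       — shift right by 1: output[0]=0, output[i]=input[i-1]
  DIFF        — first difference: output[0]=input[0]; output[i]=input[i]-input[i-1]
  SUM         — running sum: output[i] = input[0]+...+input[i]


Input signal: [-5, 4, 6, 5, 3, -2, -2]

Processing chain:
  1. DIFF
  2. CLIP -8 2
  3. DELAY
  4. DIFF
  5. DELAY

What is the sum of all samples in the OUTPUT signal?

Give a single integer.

Answer: -2

Derivation:
Input: [-5, 4, 6, 5, 3, -2, -2]
Stage 1 (DIFF): s[0]=-5, 4--5=9, 6-4=2, 5-6=-1, 3-5=-2, -2-3=-5, -2--2=0 -> [-5, 9, 2, -1, -2, -5, 0]
Stage 2 (CLIP -8 2): clip(-5,-8,2)=-5, clip(9,-8,2)=2, clip(2,-8,2)=2, clip(-1,-8,2)=-1, clip(-2,-8,2)=-2, clip(-5,-8,2)=-5, clip(0,-8,2)=0 -> [-5, 2, 2, -1, -2, -5, 0]
Stage 3 (DELAY): [0, -5, 2, 2, -1, -2, -5] = [0, -5, 2, 2, -1, -2, -5] -> [0, -5, 2, 2, -1, -2, -5]
Stage 4 (DIFF): s[0]=0, -5-0=-5, 2--5=7, 2-2=0, -1-2=-3, -2--1=-1, -5--2=-3 -> [0, -5, 7, 0, -3, -1, -3]
Stage 5 (DELAY): [0, 0, -5, 7, 0, -3, -1] = [0, 0, -5, 7, 0, -3, -1] -> [0, 0, -5, 7, 0, -3, -1]
Output sum: -2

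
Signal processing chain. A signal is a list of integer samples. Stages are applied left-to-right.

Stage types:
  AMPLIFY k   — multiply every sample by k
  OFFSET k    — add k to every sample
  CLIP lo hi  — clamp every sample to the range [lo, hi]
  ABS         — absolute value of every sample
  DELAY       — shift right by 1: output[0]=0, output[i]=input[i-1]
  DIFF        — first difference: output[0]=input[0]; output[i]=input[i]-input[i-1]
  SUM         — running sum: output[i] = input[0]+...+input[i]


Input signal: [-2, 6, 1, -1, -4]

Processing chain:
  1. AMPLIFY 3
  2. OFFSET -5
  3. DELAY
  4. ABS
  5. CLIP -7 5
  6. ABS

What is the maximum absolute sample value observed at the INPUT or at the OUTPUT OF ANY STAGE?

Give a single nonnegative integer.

Input: [-2, 6, 1, -1, -4] (max |s|=6)
Stage 1 (AMPLIFY 3): -2*3=-6, 6*3=18, 1*3=3, -1*3=-3, -4*3=-12 -> [-6, 18, 3, -3, -12] (max |s|=18)
Stage 2 (OFFSET -5): -6+-5=-11, 18+-5=13, 3+-5=-2, -3+-5=-8, -12+-5=-17 -> [-11, 13, -2, -8, -17] (max |s|=17)
Stage 3 (DELAY): [0, -11, 13, -2, -8] = [0, -11, 13, -2, -8] -> [0, -11, 13, -2, -8] (max |s|=13)
Stage 4 (ABS): |0|=0, |-11|=11, |13|=13, |-2|=2, |-8|=8 -> [0, 11, 13, 2, 8] (max |s|=13)
Stage 5 (CLIP -7 5): clip(0,-7,5)=0, clip(11,-7,5)=5, clip(13,-7,5)=5, clip(2,-7,5)=2, clip(8,-7,5)=5 -> [0, 5, 5, 2, 5] (max |s|=5)
Stage 6 (ABS): |0|=0, |5|=5, |5|=5, |2|=2, |5|=5 -> [0, 5, 5, 2, 5] (max |s|=5)
Overall max amplitude: 18

Answer: 18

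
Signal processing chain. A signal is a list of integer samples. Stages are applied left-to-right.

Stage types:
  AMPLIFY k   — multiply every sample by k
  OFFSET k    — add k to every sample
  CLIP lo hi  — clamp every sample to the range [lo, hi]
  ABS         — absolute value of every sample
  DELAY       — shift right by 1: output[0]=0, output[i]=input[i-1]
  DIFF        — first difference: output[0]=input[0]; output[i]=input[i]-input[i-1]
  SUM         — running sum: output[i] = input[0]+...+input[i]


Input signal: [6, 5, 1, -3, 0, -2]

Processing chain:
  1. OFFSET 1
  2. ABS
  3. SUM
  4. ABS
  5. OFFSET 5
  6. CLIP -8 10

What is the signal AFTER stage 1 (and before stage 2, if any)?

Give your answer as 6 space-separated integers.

Input: [6, 5, 1, -3, 0, -2]
Stage 1 (OFFSET 1): 6+1=7, 5+1=6, 1+1=2, -3+1=-2, 0+1=1, -2+1=-1 -> [7, 6, 2, -2, 1, -1]

Answer: 7 6 2 -2 1 -1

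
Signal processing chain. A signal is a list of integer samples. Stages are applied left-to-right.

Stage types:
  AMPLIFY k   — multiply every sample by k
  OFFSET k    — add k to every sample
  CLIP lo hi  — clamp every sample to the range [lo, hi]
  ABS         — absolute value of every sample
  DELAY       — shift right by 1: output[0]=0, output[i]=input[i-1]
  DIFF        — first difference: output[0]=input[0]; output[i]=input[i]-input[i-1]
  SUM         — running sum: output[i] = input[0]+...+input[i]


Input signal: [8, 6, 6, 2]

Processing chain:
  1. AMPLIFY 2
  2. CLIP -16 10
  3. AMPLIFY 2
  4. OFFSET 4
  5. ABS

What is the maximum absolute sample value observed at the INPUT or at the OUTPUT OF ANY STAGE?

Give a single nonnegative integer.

Input: [8, 6, 6, 2] (max |s|=8)
Stage 1 (AMPLIFY 2): 8*2=16, 6*2=12, 6*2=12, 2*2=4 -> [16, 12, 12, 4] (max |s|=16)
Stage 2 (CLIP -16 10): clip(16,-16,10)=10, clip(12,-16,10)=10, clip(12,-16,10)=10, clip(4,-16,10)=4 -> [10, 10, 10, 4] (max |s|=10)
Stage 3 (AMPLIFY 2): 10*2=20, 10*2=20, 10*2=20, 4*2=8 -> [20, 20, 20, 8] (max |s|=20)
Stage 4 (OFFSET 4): 20+4=24, 20+4=24, 20+4=24, 8+4=12 -> [24, 24, 24, 12] (max |s|=24)
Stage 5 (ABS): |24|=24, |24|=24, |24|=24, |12|=12 -> [24, 24, 24, 12] (max |s|=24)
Overall max amplitude: 24

Answer: 24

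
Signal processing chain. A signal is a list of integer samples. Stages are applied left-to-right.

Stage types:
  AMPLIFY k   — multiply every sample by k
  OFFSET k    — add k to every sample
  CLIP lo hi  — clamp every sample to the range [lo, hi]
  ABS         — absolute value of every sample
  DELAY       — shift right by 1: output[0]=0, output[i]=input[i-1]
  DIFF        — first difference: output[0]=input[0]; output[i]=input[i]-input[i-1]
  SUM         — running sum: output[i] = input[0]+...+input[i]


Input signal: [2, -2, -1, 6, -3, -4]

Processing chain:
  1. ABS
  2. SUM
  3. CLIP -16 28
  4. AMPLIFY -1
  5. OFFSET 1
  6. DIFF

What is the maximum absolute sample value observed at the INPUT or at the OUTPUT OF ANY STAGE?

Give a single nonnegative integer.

Input: [2, -2, -1, 6, -3, -4] (max |s|=6)
Stage 1 (ABS): |2|=2, |-2|=2, |-1|=1, |6|=6, |-3|=3, |-4|=4 -> [2, 2, 1, 6, 3, 4] (max |s|=6)
Stage 2 (SUM): sum[0..0]=2, sum[0..1]=4, sum[0..2]=5, sum[0..3]=11, sum[0..4]=14, sum[0..5]=18 -> [2, 4, 5, 11, 14, 18] (max |s|=18)
Stage 3 (CLIP -16 28): clip(2,-16,28)=2, clip(4,-16,28)=4, clip(5,-16,28)=5, clip(11,-16,28)=11, clip(14,-16,28)=14, clip(18,-16,28)=18 -> [2, 4, 5, 11, 14, 18] (max |s|=18)
Stage 4 (AMPLIFY -1): 2*-1=-2, 4*-1=-4, 5*-1=-5, 11*-1=-11, 14*-1=-14, 18*-1=-18 -> [-2, -4, -5, -11, -14, -18] (max |s|=18)
Stage 5 (OFFSET 1): -2+1=-1, -4+1=-3, -5+1=-4, -11+1=-10, -14+1=-13, -18+1=-17 -> [-1, -3, -4, -10, -13, -17] (max |s|=17)
Stage 6 (DIFF): s[0]=-1, -3--1=-2, -4--3=-1, -10--4=-6, -13--10=-3, -17--13=-4 -> [-1, -2, -1, -6, -3, -4] (max |s|=6)
Overall max amplitude: 18

Answer: 18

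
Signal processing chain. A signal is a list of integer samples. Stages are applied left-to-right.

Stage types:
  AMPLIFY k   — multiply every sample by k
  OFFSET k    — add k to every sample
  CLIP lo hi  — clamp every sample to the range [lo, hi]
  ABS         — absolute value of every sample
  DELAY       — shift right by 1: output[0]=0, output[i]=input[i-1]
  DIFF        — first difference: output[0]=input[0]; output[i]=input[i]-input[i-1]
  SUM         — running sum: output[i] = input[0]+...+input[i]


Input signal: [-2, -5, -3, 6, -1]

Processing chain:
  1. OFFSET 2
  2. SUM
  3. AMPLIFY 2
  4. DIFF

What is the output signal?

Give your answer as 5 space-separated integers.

Input: [-2, -5, -3, 6, -1]
Stage 1 (OFFSET 2): -2+2=0, -5+2=-3, -3+2=-1, 6+2=8, -1+2=1 -> [0, -3, -1, 8, 1]
Stage 2 (SUM): sum[0..0]=0, sum[0..1]=-3, sum[0..2]=-4, sum[0..3]=4, sum[0..4]=5 -> [0, -3, -4, 4, 5]
Stage 3 (AMPLIFY 2): 0*2=0, -3*2=-6, -4*2=-8, 4*2=8, 5*2=10 -> [0, -6, -8, 8, 10]
Stage 4 (DIFF): s[0]=0, -6-0=-6, -8--6=-2, 8--8=16, 10-8=2 -> [0, -6, -2, 16, 2]

Answer: 0 -6 -2 16 2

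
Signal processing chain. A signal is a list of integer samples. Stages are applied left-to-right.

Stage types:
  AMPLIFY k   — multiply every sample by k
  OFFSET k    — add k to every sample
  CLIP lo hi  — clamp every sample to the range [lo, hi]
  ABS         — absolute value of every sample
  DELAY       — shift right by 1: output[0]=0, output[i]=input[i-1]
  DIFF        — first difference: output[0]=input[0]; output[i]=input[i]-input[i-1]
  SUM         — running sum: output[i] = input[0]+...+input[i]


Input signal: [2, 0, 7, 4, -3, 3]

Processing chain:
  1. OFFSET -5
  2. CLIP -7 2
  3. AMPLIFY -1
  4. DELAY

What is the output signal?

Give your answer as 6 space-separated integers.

Answer: 0 3 5 -2 1 7

Derivation:
Input: [2, 0, 7, 4, -3, 3]
Stage 1 (OFFSET -5): 2+-5=-3, 0+-5=-5, 7+-5=2, 4+-5=-1, -3+-5=-8, 3+-5=-2 -> [-3, -5, 2, -1, -8, -2]
Stage 2 (CLIP -7 2): clip(-3,-7,2)=-3, clip(-5,-7,2)=-5, clip(2,-7,2)=2, clip(-1,-7,2)=-1, clip(-8,-7,2)=-7, clip(-2,-7,2)=-2 -> [-3, -5, 2, -1, -7, -2]
Stage 3 (AMPLIFY -1): -3*-1=3, -5*-1=5, 2*-1=-2, -1*-1=1, -7*-1=7, -2*-1=2 -> [3, 5, -2, 1, 7, 2]
Stage 4 (DELAY): [0, 3, 5, -2, 1, 7] = [0, 3, 5, -2, 1, 7] -> [0, 3, 5, -2, 1, 7]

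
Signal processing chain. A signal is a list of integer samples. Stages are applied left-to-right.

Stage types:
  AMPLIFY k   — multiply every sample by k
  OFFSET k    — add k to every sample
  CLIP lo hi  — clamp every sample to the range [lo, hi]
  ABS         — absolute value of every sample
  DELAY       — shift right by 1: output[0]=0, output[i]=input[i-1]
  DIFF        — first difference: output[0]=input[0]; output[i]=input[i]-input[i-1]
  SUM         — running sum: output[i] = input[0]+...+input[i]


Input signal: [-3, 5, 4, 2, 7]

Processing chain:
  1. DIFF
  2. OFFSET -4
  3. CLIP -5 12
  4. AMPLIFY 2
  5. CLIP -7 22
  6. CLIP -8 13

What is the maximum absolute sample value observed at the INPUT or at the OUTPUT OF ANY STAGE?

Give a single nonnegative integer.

Input: [-3, 5, 4, 2, 7] (max |s|=7)
Stage 1 (DIFF): s[0]=-3, 5--3=8, 4-5=-1, 2-4=-2, 7-2=5 -> [-3, 8, -1, -2, 5] (max |s|=8)
Stage 2 (OFFSET -4): -3+-4=-7, 8+-4=4, -1+-4=-5, -2+-4=-6, 5+-4=1 -> [-7, 4, -5, -6, 1] (max |s|=7)
Stage 3 (CLIP -5 12): clip(-7,-5,12)=-5, clip(4,-5,12)=4, clip(-5,-5,12)=-5, clip(-6,-5,12)=-5, clip(1,-5,12)=1 -> [-5, 4, -5, -5, 1] (max |s|=5)
Stage 4 (AMPLIFY 2): -5*2=-10, 4*2=8, -5*2=-10, -5*2=-10, 1*2=2 -> [-10, 8, -10, -10, 2] (max |s|=10)
Stage 5 (CLIP -7 22): clip(-10,-7,22)=-7, clip(8,-7,22)=8, clip(-10,-7,22)=-7, clip(-10,-7,22)=-7, clip(2,-7,22)=2 -> [-7, 8, -7, -7, 2] (max |s|=8)
Stage 6 (CLIP -8 13): clip(-7,-8,13)=-7, clip(8,-8,13)=8, clip(-7,-8,13)=-7, clip(-7,-8,13)=-7, clip(2,-8,13)=2 -> [-7, 8, -7, -7, 2] (max |s|=8)
Overall max amplitude: 10

Answer: 10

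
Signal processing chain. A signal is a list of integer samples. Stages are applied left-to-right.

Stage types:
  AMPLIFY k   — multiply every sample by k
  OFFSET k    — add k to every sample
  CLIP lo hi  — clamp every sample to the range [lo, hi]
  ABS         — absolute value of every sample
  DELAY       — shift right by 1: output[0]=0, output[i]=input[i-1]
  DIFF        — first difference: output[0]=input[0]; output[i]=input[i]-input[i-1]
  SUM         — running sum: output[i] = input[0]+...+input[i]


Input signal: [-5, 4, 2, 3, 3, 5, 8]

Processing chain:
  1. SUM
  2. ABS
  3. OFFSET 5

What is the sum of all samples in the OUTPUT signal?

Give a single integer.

Input: [-5, 4, 2, 3, 3, 5, 8]
Stage 1 (SUM): sum[0..0]=-5, sum[0..1]=-1, sum[0..2]=1, sum[0..3]=4, sum[0..4]=7, sum[0..5]=12, sum[0..6]=20 -> [-5, -1, 1, 4, 7, 12, 20]
Stage 2 (ABS): |-5|=5, |-1|=1, |1|=1, |4|=4, |7|=7, |12|=12, |20|=20 -> [5, 1, 1, 4, 7, 12, 20]
Stage 3 (OFFSET 5): 5+5=10, 1+5=6, 1+5=6, 4+5=9, 7+5=12, 12+5=17, 20+5=25 -> [10, 6, 6, 9, 12, 17, 25]
Output sum: 85

Answer: 85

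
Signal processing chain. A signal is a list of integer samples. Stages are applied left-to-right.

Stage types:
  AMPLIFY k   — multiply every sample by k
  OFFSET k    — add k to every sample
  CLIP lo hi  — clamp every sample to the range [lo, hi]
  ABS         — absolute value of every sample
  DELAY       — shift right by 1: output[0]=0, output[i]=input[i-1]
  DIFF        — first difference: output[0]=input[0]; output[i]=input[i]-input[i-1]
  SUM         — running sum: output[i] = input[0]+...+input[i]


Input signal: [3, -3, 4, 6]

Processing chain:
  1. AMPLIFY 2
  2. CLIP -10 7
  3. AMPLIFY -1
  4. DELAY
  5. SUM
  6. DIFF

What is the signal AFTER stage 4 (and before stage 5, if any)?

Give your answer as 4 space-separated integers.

Answer: 0 -6 6 -7

Derivation:
Input: [3, -3, 4, 6]
Stage 1 (AMPLIFY 2): 3*2=6, -3*2=-6, 4*2=8, 6*2=12 -> [6, -6, 8, 12]
Stage 2 (CLIP -10 7): clip(6,-10,7)=6, clip(-6,-10,7)=-6, clip(8,-10,7)=7, clip(12,-10,7)=7 -> [6, -6, 7, 7]
Stage 3 (AMPLIFY -1): 6*-1=-6, -6*-1=6, 7*-1=-7, 7*-1=-7 -> [-6, 6, -7, -7]
Stage 4 (DELAY): [0, -6, 6, -7] = [0, -6, 6, -7] -> [0, -6, 6, -7]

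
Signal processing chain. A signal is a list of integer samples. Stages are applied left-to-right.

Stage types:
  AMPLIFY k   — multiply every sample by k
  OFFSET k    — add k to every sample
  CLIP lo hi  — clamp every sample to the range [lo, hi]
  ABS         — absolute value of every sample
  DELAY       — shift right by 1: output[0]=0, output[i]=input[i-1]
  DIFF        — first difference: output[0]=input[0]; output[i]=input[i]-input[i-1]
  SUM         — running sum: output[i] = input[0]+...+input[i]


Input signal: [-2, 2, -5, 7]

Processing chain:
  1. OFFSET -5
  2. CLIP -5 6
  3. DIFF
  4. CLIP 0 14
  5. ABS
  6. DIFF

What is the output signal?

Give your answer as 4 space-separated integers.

Input: [-2, 2, -5, 7]
Stage 1 (OFFSET -5): -2+-5=-7, 2+-5=-3, -5+-5=-10, 7+-5=2 -> [-7, -3, -10, 2]
Stage 2 (CLIP -5 6): clip(-7,-5,6)=-5, clip(-3,-5,6)=-3, clip(-10,-5,6)=-5, clip(2,-5,6)=2 -> [-5, -3, -5, 2]
Stage 3 (DIFF): s[0]=-5, -3--5=2, -5--3=-2, 2--5=7 -> [-5, 2, -2, 7]
Stage 4 (CLIP 0 14): clip(-5,0,14)=0, clip(2,0,14)=2, clip(-2,0,14)=0, clip(7,0,14)=7 -> [0, 2, 0, 7]
Stage 5 (ABS): |0|=0, |2|=2, |0|=0, |7|=7 -> [0, 2, 0, 7]
Stage 6 (DIFF): s[0]=0, 2-0=2, 0-2=-2, 7-0=7 -> [0, 2, -2, 7]

Answer: 0 2 -2 7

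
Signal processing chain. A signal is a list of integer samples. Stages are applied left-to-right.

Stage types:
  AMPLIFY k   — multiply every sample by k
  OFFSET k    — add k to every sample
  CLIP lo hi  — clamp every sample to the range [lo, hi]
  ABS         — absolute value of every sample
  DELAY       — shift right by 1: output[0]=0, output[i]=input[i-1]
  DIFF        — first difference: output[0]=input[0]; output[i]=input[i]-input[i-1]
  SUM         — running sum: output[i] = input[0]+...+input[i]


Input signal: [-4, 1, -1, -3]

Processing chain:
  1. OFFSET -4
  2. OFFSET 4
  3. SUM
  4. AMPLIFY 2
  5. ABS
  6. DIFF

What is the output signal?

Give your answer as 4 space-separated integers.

Answer: 8 -2 2 6

Derivation:
Input: [-4, 1, -1, -3]
Stage 1 (OFFSET -4): -4+-4=-8, 1+-4=-3, -1+-4=-5, -3+-4=-7 -> [-8, -3, -5, -7]
Stage 2 (OFFSET 4): -8+4=-4, -3+4=1, -5+4=-1, -7+4=-3 -> [-4, 1, -1, -3]
Stage 3 (SUM): sum[0..0]=-4, sum[0..1]=-3, sum[0..2]=-4, sum[0..3]=-7 -> [-4, -3, -4, -7]
Stage 4 (AMPLIFY 2): -4*2=-8, -3*2=-6, -4*2=-8, -7*2=-14 -> [-8, -6, -8, -14]
Stage 5 (ABS): |-8|=8, |-6|=6, |-8|=8, |-14|=14 -> [8, 6, 8, 14]
Stage 6 (DIFF): s[0]=8, 6-8=-2, 8-6=2, 14-8=6 -> [8, -2, 2, 6]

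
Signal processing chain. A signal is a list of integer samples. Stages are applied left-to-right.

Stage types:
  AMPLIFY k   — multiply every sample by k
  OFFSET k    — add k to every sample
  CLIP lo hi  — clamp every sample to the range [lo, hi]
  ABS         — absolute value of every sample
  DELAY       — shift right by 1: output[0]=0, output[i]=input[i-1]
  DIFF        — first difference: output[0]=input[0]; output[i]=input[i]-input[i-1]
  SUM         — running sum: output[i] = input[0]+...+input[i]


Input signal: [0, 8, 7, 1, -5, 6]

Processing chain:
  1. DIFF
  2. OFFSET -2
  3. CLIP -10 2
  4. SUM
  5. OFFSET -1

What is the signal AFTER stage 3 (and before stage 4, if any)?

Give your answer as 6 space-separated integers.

Input: [0, 8, 7, 1, -5, 6]
Stage 1 (DIFF): s[0]=0, 8-0=8, 7-8=-1, 1-7=-6, -5-1=-6, 6--5=11 -> [0, 8, -1, -6, -6, 11]
Stage 2 (OFFSET -2): 0+-2=-2, 8+-2=6, -1+-2=-3, -6+-2=-8, -6+-2=-8, 11+-2=9 -> [-2, 6, -3, -8, -8, 9]
Stage 3 (CLIP -10 2): clip(-2,-10,2)=-2, clip(6,-10,2)=2, clip(-3,-10,2)=-3, clip(-8,-10,2)=-8, clip(-8,-10,2)=-8, clip(9,-10,2)=2 -> [-2, 2, -3, -8, -8, 2]

Answer: -2 2 -3 -8 -8 2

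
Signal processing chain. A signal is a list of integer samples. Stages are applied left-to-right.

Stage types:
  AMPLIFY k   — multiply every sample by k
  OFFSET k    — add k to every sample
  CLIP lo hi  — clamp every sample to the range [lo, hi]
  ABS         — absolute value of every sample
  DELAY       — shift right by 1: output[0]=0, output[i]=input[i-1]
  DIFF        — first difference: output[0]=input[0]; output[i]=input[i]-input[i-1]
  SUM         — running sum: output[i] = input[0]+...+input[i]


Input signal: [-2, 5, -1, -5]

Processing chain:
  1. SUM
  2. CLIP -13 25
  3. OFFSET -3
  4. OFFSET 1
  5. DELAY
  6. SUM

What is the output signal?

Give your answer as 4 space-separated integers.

Answer: 0 -4 -3 -3

Derivation:
Input: [-2, 5, -1, -5]
Stage 1 (SUM): sum[0..0]=-2, sum[0..1]=3, sum[0..2]=2, sum[0..3]=-3 -> [-2, 3, 2, -3]
Stage 2 (CLIP -13 25): clip(-2,-13,25)=-2, clip(3,-13,25)=3, clip(2,-13,25)=2, clip(-3,-13,25)=-3 -> [-2, 3, 2, -3]
Stage 3 (OFFSET -3): -2+-3=-5, 3+-3=0, 2+-3=-1, -3+-3=-6 -> [-5, 0, -1, -6]
Stage 4 (OFFSET 1): -5+1=-4, 0+1=1, -1+1=0, -6+1=-5 -> [-4, 1, 0, -5]
Stage 5 (DELAY): [0, -4, 1, 0] = [0, -4, 1, 0] -> [0, -4, 1, 0]
Stage 6 (SUM): sum[0..0]=0, sum[0..1]=-4, sum[0..2]=-3, sum[0..3]=-3 -> [0, -4, -3, -3]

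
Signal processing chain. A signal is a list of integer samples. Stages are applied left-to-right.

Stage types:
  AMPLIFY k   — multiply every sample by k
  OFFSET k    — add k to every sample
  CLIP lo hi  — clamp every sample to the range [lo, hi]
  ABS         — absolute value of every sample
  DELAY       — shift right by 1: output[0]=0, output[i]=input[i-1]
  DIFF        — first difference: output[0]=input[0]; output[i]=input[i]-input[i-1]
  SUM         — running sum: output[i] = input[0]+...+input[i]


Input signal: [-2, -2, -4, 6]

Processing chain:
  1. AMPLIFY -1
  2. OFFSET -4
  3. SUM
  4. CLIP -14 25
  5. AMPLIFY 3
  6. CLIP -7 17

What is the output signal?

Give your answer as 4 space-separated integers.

Input: [-2, -2, -4, 6]
Stage 1 (AMPLIFY -1): -2*-1=2, -2*-1=2, -4*-1=4, 6*-1=-6 -> [2, 2, 4, -6]
Stage 2 (OFFSET -4): 2+-4=-2, 2+-4=-2, 4+-4=0, -6+-4=-10 -> [-2, -2, 0, -10]
Stage 3 (SUM): sum[0..0]=-2, sum[0..1]=-4, sum[0..2]=-4, sum[0..3]=-14 -> [-2, -4, -4, -14]
Stage 4 (CLIP -14 25): clip(-2,-14,25)=-2, clip(-4,-14,25)=-4, clip(-4,-14,25)=-4, clip(-14,-14,25)=-14 -> [-2, -4, -4, -14]
Stage 5 (AMPLIFY 3): -2*3=-6, -4*3=-12, -4*3=-12, -14*3=-42 -> [-6, -12, -12, -42]
Stage 6 (CLIP -7 17): clip(-6,-7,17)=-6, clip(-12,-7,17)=-7, clip(-12,-7,17)=-7, clip(-42,-7,17)=-7 -> [-6, -7, -7, -7]

Answer: -6 -7 -7 -7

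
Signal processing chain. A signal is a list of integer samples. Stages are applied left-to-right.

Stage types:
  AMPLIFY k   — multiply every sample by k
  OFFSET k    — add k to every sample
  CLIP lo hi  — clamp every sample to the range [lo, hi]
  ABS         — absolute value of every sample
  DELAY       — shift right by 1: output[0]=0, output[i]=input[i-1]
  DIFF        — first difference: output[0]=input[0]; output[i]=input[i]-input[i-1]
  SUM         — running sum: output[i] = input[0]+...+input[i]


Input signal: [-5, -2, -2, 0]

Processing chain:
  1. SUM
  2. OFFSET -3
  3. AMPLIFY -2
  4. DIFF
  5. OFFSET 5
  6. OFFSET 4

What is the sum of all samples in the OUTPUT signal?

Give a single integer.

Answer: 60

Derivation:
Input: [-5, -2, -2, 0]
Stage 1 (SUM): sum[0..0]=-5, sum[0..1]=-7, sum[0..2]=-9, sum[0..3]=-9 -> [-5, -7, -9, -9]
Stage 2 (OFFSET -3): -5+-3=-8, -7+-3=-10, -9+-3=-12, -9+-3=-12 -> [-8, -10, -12, -12]
Stage 3 (AMPLIFY -2): -8*-2=16, -10*-2=20, -12*-2=24, -12*-2=24 -> [16, 20, 24, 24]
Stage 4 (DIFF): s[0]=16, 20-16=4, 24-20=4, 24-24=0 -> [16, 4, 4, 0]
Stage 5 (OFFSET 5): 16+5=21, 4+5=9, 4+5=9, 0+5=5 -> [21, 9, 9, 5]
Stage 6 (OFFSET 4): 21+4=25, 9+4=13, 9+4=13, 5+4=9 -> [25, 13, 13, 9]
Output sum: 60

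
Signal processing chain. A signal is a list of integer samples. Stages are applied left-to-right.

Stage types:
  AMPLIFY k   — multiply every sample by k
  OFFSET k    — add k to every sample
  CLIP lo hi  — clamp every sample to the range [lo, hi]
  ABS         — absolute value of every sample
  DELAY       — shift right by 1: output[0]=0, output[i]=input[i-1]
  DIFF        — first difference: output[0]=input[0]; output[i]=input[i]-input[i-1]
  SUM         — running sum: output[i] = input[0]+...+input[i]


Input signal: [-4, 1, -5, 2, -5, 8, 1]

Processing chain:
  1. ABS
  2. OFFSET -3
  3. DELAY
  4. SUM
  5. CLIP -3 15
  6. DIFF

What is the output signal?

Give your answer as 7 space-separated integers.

Input: [-4, 1, -5, 2, -5, 8, 1]
Stage 1 (ABS): |-4|=4, |1|=1, |-5|=5, |2|=2, |-5|=5, |8|=8, |1|=1 -> [4, 1, 5, 2, 5, 8, 1]
Stage 2 (OFFSET -3): 4+-3=1, 1+-3=-2, 5+-3=2, 2+-3=-1, 5+-3=2, 8+-3=5, 1+-3=-2 -> [1, -2, 2, -1, 2, 5, -2]
Stage 3 (DELAY): [0, 1, -2, 2, -1, 2, 5] = [0, 1, -2, 2, -1, 2, 5] -> [0, 1, -2, 2, -1, 2, 5]
Stage 4 (SUM): sum[0..0]=0, sum[0..1]=1, sum[0..2]=-1, sum[0..3]=1, sum[0..4]=0, sum[0..5]=2, sum[0..6]=7 -> [0, 1, -1, 1, 0, 2, 7]
Stage 5 (CLIP -3 15): clip(0,-3,15)=0, clip(1,-3,15)=1, clip(-1,-3,15)=-1, clip(1,-3,15)=1, clip(0,-3,15)=0, clip(2,-3,15)=2, clip(7,-3,15)=7 -> [0, 1, -1, 1, 0, 2, 7]
Stage 6 (DIFF): s[0]=0, 1-0=1, -1-1=-2, 1--1=2, 0-1=-1, 2-0=2, 7-2=5 -> [0, 1, -2, 2, -1, 2, 5]

Answer: 0 1 -2 2 -1 2 5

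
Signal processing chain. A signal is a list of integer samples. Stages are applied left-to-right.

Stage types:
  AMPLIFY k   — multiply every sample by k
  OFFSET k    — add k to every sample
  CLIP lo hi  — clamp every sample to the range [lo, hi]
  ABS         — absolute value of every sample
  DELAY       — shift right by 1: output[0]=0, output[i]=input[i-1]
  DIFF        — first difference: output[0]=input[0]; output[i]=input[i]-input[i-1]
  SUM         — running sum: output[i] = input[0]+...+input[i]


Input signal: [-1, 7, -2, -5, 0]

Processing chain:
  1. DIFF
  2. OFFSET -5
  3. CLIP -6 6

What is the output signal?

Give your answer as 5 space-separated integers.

Input: [-1, 7, -2, -5, 0]
Stage 1 (DIFF): s[0]=-1, 7--1=8, -2-7=-9, -5--2=-3, 0--5=5 -> [-1, 8, -9, -3, 5]
Stage 2 (OFFSET -5): -1+-5=-6, 8+-5=3, -9+-5=-14, -3+-5=-8, 5+-5=0 -> [-6, 3, -14, -8, 0]
Stage 3 (CLIP -6 6): clip(-6,-6,6)=-6, clip(3,-6,6)=3, clip(-14,-6,6)=-6, clip(-8,-6,6)=-6, clip(0,-6,6)=0 -> [-6, 3, -6, -6, 0]

Answer: -6 3 -6 -6 0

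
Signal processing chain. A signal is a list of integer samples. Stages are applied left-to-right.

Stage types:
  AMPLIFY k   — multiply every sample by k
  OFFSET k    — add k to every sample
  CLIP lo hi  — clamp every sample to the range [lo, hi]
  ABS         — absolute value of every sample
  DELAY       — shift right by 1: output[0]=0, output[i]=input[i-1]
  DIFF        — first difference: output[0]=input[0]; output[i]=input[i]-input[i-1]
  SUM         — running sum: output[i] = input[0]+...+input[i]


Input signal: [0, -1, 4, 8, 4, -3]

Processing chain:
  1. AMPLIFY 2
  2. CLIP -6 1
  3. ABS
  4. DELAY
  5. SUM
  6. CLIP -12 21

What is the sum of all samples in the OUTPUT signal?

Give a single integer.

Answer: 14

Derivation:
Input: [0, -1, 4, 8, 4, -3]
Stage 1 (AMPLIFY 2): 0*2=0, -1*2=-2, 4*2=8, 8*2=16, 4*2=8, -3*2=-6 -> [0, -2, 8, 16, 8, -6]
Stage 2 (CLIP -6 1): clip(0,-6,1)=0, clip(-2,-6,1)=-2, clip(8,-6,1)=1, clip(16,-6,1)=1, clip(8,-6,1)=1, clip(-6,-6,1)=-6 -> [0, -2, 1, 1, 1, -6]
Stage 3 (ABS): |0|=0, |-2|=2, |1|=1, |1|=1, |1|=1, |-6|=6 -> [0, 2, 1, 1, 1, 6]
Stage 4 (DELAY): [0, 0, 2, 1, 1, 1] = [0, 0, 2, 1, 1, 1] -> [0, 0, 2, 1, 1, 1]
Stage 5 (SUM): sum[0..0]=0, sum[0..1]=0, sum[0..2]=2, sum[0..3]=3, sum[0..4]=4, sum[0..5]=5 -> [0, 0, 2, 3, 4, 5]
Stage 6 (CLIP -12 21): clip(0,-12,21)=0, clip(0,-12,21)=0, clip(2,-12,21)=2, clip(3,-12,21)=3, clip(4,-12,21)=4, clip(5,-12,21)=5 -> [0, 0, 2, 3, 4, 5]
Output sum: 14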